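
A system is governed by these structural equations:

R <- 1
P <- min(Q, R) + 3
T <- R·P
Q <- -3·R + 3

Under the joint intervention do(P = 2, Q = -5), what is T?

2

The joint intervention fixes P = 2, Q = -5, removing each variable's own equation.
T = R·P  [with R=1, P=2]  = 2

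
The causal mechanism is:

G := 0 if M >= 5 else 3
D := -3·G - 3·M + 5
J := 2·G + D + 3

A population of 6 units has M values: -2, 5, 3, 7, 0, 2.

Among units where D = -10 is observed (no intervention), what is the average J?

-4

Observing D=-10 restricts to units where D's equation naturally yields -10: M ∈ {5, 2}. In that subpopulation J = -7, -1, mean -4.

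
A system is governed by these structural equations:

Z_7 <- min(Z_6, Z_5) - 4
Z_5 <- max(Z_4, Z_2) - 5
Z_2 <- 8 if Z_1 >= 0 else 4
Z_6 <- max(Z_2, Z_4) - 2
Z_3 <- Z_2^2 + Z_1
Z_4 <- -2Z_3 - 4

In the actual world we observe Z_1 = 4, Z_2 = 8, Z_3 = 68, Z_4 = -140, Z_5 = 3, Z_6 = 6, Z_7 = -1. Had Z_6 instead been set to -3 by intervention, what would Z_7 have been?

Intervening sets Z_6 = -3 and removes its equation (Z_6 <- max(Z_2, Z_4) - 2).
Z_2 = 8 if Z_1 >= 0 else 4  [with Z_1=4]  = 8
Z_3 = Z_2^2 + Z_1  [with Z_2=8, Z_1=4]  = 68
Z_4 = -2Z_3 - 4  [with Z_3=68]  = -140
Z_5 = max(Z_4, Z_2) - 5  [with Z_4=-140, Z_2=8]  = 3
Z_7 = min(Z_6, Z_5) - 4  [with Z_6=-3, Z_5=3]  = -7

-7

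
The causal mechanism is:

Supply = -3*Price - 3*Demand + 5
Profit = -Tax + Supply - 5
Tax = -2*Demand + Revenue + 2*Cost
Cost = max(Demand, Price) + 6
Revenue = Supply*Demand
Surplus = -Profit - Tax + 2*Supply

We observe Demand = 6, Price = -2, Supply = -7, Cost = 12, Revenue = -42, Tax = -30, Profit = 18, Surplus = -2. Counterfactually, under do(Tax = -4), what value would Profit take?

Intervening sets Tax = -4 and removes its equation (Tax = -2*Demand + Revenue + 2*Cost).
Supply = -3*Price - 3*Demand + 5  [with Price=-2, Demand=6]  = -7
Profit = -Tax + Supply - 5  [with Tax=-4, Supply=-7]  = -8

-8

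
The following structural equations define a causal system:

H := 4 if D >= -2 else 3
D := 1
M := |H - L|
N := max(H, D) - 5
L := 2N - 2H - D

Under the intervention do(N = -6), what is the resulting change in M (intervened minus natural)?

do(N=-6) replaces the equation N := max(H, D) - 5 with the constant N = -6.
H = 4 if D >= -2 else 3  [with D=1]  = 4
L = 2N - 2H - D  [with N=-6, H=4, D=1]  = -21
M = |H - L|  [with H=4, L=-21]  = 25
Without intervention: H = 4 if D >= -2 else 3  [with D=1]  = 4; N = max(H, D) - 5  [with H=4, D=1]  = -1; L = 2N - 2H - D  [with N=-1, H=4, D=1]  = -11; M = |H - L|  [with H=4, L=-11]  = 15.
Change = 25 − 15 = 10.

10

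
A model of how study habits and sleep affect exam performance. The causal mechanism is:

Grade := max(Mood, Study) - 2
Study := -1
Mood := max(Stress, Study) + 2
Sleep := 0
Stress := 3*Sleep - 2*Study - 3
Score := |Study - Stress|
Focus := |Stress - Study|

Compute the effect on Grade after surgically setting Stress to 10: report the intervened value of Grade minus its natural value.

The intervention breaks the incoming arrows to Stress: Stress := 3*Sleep - 2*Study - 3 no longer applies, and Stress = 10.
Mood = max(Stress, Study) + 2  [with Stress=10, Study=-1]  = 12
Grade = max(Mood, Study) - 2  [with Mood=12, Study=-1]  = 10
Without intervention: Stress = 3*Sleep - 2*Study - 3  [with Sleep=0, Study=-1]  = -1; Mood = max(Stress, Study) + 2  [with Stress=-1, Study=-1]  = 1; Grade = max(Mood, Study) - 2  [with Mood=1, Study=-1]  = -1.
Change = 10 − (-1) = 11.

11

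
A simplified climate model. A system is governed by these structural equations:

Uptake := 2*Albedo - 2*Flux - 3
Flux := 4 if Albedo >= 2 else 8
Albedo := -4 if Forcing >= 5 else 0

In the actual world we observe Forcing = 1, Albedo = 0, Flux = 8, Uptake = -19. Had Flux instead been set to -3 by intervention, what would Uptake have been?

The intervention breaks the incoming arrows to Flux: Flux := 4 if Albedo >= 2 else 8 no longer applies, and Flux = -3.
Albedo = -4 if Forcing >= 5 else 0  [with Forcing=1]  = 0
Uptake = 2*Albedo - 2*Flux - 3  [with Albedo=0, Flux=-3]  = 3

3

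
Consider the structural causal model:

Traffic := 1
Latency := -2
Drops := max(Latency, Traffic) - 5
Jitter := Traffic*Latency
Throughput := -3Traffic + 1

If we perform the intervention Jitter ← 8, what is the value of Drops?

-4

Under do(Jitter=8), the mechanism Jitter := Traffic*Latency is discarded; Jitter is fixed at 8.
Since Drops is not a descendant of the intervened variable, it is unaffected.
Drops = max(Latency, Traffic) - 5  [with Latency=-2, Traffic=1]  = -4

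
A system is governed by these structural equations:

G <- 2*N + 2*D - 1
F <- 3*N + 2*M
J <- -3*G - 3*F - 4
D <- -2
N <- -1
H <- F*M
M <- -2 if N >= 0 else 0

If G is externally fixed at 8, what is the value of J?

-19

The intervention breaks the incoming arrows to G: G <- 2*N + 2*D - 1 no longer applies, and G = 8.
M = -2 if N >= 0 else 0  [with N=-1]  = 0
F = 3*N + 2*M  [with N=-1, M=0]  = -3
J = -3*G - 3*F - 4  [with G=8, F=-3]  = -19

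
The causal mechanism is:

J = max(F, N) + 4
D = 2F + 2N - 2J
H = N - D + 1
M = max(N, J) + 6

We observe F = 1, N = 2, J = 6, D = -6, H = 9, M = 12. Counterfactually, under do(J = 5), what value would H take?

do(J=5) replaces the equation J = max(F, N) + 4 with the constant J = 5.
D = 2F + 2N - 2J  [with F=1, N=2, J=5]  = -4
H = N - D + 1  [with N=2, D=-4]  = 7

7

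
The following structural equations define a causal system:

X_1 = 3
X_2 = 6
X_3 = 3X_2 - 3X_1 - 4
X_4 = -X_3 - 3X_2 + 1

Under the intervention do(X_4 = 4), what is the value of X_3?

Under do(X_4=4), the mechanism X_4 = -X_3 - 3X_2 + 1 is discarded; X_4 is fixed at 4.
Since X_3 is not a descendant of the intervened variable, it is unaffected.
X_3 = 3X_2 - 3X_1 - 4  [with X_2=6, X_1=3]  = 5

5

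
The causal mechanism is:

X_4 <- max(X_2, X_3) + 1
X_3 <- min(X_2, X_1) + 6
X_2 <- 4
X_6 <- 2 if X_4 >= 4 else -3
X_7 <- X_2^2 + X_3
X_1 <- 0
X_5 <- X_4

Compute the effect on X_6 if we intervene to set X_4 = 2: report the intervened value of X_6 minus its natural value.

-5

Under do(X_4=2), the mechanism X_4 <- max(X_2, X_3) + 1 is discarded; X_4 is fixed at 2.
X_6 = 2 if X_4 >= 4 else -3  [with X_4=2]  = -3
Without intervention: X_3 = min(X_2, X_1) + 6  [with X_2=4, X_1=0]  = 6; X_4 = max(X_2, X_3) + 1  [with X_2=4, X_3=6]  = 7; X_6 = 2 if X_4 >= 4 else -3  [with X_4=7]  = 2.
Change = -3 − 2 = -5.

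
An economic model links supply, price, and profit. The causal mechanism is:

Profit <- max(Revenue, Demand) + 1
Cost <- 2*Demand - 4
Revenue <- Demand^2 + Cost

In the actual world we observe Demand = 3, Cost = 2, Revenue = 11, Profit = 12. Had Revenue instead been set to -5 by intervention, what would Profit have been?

The intervention breaks the incoming arrows to Revenue: Revenue <- Demand^2 + Cost no longer applies, and Revenue = -5.
Profit = max(Revenue, Demand) + 1  [with Revenue=-5, Demand=3]  = 4

4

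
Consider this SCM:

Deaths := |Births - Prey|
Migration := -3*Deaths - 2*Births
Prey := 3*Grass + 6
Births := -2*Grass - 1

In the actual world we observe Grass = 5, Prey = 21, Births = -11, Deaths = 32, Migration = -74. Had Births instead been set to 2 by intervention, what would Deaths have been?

19

The intervention breaks the incoming arrows to Births: Births := -2*Grass - 1 no longer applies, and Births = 2.
Prey = 3*Grass + 6  [with Grass=5]  = 21
Deaths = |Births - Prey|  [with Births=2, Prey=21]  = 19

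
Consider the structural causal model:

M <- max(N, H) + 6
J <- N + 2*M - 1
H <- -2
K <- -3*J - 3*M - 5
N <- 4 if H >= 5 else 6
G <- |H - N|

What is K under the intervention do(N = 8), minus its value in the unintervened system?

Under do(N=8), the mechanism N <- 4 if H >= 5 else 6 is discarded; N is fixed at 8.
M = max(N, H) + 6  [with N=8, H=-2]  = 14
J = N + 2*M - 1  [with N=8, M=14]  = 35
K = -3*J - 3*M - 5  [with J=35, M=14]  = -152
Without intervention: N = 4 if H >= 5 else 6  [with H=-2]  = 6; M = max(N, H) + 6  [with N=6, H=-2]  = 12; J = N + 2*M - 1  [with N=6, M=12]  = 29; K = -3*J - 3*M - 5  [with J=29, M=12]  = -128.
Change = -152 − (-128) = -24.

-24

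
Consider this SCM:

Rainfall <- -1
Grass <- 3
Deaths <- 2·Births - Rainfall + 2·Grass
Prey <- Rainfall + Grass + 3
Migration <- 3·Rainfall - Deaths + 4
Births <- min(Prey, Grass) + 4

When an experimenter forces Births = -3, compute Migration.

Under do(Births=-3), the mechanism Births <- min(Prey, Grass) + 4 is discarded; Births is fixed at -3.
Deaths = 2·Births - Rainfall + 2·Grass  [with Births=-3, Rainfall=-1, Grass=3]  = 1
Migration = 3·Rainfall - Deaths + 4  [with Rainfall=-1, Deaths=1]  = 0

0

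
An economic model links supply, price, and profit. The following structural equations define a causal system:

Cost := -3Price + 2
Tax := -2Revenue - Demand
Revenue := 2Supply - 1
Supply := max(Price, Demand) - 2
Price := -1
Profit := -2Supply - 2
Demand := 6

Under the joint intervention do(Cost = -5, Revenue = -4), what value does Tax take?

2

The joint intervention fixes Cost = -5, Revenue = -4, removing each variable's own equation.
Tax = -2Revenue - Demand  [with Revenue=-4, Demand=6]  = 2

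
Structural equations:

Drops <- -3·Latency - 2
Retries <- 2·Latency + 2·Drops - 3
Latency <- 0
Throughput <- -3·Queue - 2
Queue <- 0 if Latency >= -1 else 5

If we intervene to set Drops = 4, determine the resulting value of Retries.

The intervention breaks the incoming arrows to Drops: Drops <- -3·Latency - 2 no longer applies, and Drops = 4.
Retries = 2·Latency + 2·Drops - 3  [with Latency=0, Drops=4]  = 5

5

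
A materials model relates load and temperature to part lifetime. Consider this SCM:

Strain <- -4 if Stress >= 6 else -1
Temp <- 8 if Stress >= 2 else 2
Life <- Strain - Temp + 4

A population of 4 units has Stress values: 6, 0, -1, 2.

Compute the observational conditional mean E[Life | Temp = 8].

-6.5

E[Life|Temp=8] averages over only the 2 units with Temp=8 (Stress = 6, 2): Life = -8, -5, mean -6.5.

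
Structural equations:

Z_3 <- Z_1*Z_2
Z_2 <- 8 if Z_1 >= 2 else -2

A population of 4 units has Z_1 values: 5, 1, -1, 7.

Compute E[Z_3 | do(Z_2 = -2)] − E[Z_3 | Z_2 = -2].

-6

do(Z_2=-2) breaks Z_2's dependence on Z_1. With Z_2=-2 fixed, Z_3 across the units is -10, -2, 2, -14, mean -6.
Observing Z_2=-2 restricts to units where Z_2's equation naturally yields -2: Z_1 ∈ {1, -1}. In that subpopulation Z_3 = -2, 2, mean 0.
Difference = -6 − 0 = -6.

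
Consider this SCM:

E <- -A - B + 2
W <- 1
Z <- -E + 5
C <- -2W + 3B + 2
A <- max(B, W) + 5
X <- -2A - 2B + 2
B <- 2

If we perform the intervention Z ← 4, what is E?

-7

Intervening sets Z = 4 and removes its equation (Z <- -E + 5).
Since E is not a descendant of the intervened variable, it is unaffected.
A = max(B, W) + 5  [with B=2, W=1]  = 7
E = -A - B + 2  [with A=7, B=2]  = -7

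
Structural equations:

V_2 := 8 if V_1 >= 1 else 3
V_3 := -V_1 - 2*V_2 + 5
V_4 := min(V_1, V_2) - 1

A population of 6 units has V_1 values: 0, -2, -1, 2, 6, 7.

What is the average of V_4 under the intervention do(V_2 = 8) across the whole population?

1

Every unit gets V_2=8 under the intervention. V_4 values become -1, -3, -2, 1, 5, 6; E[V_4|do(V_2=8)] = 1.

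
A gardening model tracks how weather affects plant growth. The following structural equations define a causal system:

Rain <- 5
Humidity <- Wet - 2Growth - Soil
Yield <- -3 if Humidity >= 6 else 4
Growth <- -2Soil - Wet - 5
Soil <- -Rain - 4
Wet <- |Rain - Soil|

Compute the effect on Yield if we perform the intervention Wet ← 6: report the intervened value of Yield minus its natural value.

The intervention breaks the incoming arrows to Wet: Wet <- |Rain - Soil| no longer applies, and Wet = 6.
Soil = -Rain - 4  [with Rain=5]  = -9
Growth = -2Soil - Wet - 5  [with Soil=-9, Wet=6]  = 7
Humidity = Wet - 2Growth - Soil  [with Wet=6, Growth=7, Soil=-9]  = 1
Yield = -3 if Humidity >= 6 else 4  [with Humidity=1]  = 4
Without intervention: Soil = -Rain - 4  [with Rain=5]  = -9; Wet = |Rain - Soil|  [with Rain=5, Soil=-9]  = 14; Growth = -2Soil - Wet - 5  [with Soil=-9, Wet=14]  = -1; Humidity = Wet - 2Growth - Soil  [with Wet=14, Growth=-1, Soil=-9]  = 25; Yield = -3 if Humidity >= 6 else 4  [with Humidity=25]  = -3.
Change = 4 − (-3) = 7.

7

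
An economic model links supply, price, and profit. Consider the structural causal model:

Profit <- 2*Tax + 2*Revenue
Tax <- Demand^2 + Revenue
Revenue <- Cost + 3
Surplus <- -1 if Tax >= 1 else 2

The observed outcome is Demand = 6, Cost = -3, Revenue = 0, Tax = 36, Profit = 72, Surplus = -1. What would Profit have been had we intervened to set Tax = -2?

-4

Intervening sets Tax = -2 and removes its equation (Tax <- Demand^2 + Revenue).
Revenue = Cost + 3  [with Cost=-3]  = 0
Profit = 2*Tax + 2*Revenue  [with Tax=-2, Revenue=0]  = -4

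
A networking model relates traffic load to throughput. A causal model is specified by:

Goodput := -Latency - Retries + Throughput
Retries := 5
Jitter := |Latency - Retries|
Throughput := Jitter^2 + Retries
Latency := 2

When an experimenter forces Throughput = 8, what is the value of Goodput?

Intervening sets Throughput = 8 and removes its equation (Throughput := Jitter^2 + Retries).
Goodput = -Latency - Retries + Throughput  [with Latency=2, Retries=5, Throughput=8]  = 1

1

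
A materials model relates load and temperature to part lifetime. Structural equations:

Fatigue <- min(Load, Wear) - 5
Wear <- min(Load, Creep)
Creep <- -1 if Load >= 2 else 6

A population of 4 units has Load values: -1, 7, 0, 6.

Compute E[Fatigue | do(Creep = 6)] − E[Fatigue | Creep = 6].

3.25

Under do(Creep=6), Creep's equation is replaced by Creep=6 for every unit. Per-unit Fatigue: -6, 1, -5, 1. Mean = -2.25.
E[Fatigue|Creep=6] averages over only the 2 units with Creep=6 (Load = -1, 0): Fatigue = -6, -5, mean -5.5.
Difference = -2.25 − (-5.5) = 3.25.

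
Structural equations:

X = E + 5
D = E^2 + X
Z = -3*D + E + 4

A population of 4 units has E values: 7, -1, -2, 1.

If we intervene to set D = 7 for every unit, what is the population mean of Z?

-15.75

Under do(D=7), D's equation is replaced by D=7 for every unit. Per-unit Z: -10, -18, -19, -16. Mean = -15.75.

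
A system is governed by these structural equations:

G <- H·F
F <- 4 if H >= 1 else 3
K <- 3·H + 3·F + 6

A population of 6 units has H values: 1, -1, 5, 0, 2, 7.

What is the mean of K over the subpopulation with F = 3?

Observing F=3 restricts to units where F's equation naturally yields 3: H ∈ {-1, 0}. In that subpopulation K = 12, 15, mean 13.5.

13.5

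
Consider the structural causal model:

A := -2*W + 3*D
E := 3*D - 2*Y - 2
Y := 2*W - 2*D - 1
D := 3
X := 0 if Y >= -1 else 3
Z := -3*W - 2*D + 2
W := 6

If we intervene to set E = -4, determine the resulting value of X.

The intervention breaks the incoming arrows to E: E := 3*D - 2*Y - 2 no longer applies, and E = -4.
No directed path runs from E to X, so X keeps its natural value.
Y = 2*W - 2*D - 1  [with W=6, D=3]  = 5
X = 0 if Y >= -1 else 3  [with Y=5]  = 0

0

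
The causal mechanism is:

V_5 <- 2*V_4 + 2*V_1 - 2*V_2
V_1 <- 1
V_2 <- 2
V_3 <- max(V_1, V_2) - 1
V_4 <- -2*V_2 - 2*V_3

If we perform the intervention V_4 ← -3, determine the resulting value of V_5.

Intervening sets V_4 = -3 and removes its equation (V_4 <- -2*V_2 - 2*V_3).
V_5 = 2*V_4 + 2*V_1 - 2*V_2  [with V_4=-3, V_1=1, V_2=2]  = -8

-8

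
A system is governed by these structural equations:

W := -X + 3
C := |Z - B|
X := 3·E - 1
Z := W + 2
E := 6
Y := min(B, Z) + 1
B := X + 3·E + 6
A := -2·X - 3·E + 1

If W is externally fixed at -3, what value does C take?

The intervention breaks the incoming arrows to W: W := -X + 3 no longer applies, and W = -3.
X = 3·E - 1  [with E=6]  = 17
B = X + 3·E + 6  [with X=17, E=6]  = 41
Z = W + 2  [with W=-3]  = -1
C = |Z - B|  [with Z=-1, B=41]  = 42

42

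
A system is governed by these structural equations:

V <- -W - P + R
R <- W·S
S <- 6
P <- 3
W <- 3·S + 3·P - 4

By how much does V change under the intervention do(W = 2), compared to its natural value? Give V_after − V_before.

do(W=2) replaces the equation W <- 3·S + 3·P - 4 with the constant W = 2.
R = W·S  [with W=2, S=6]  = 12
V = -W - P + R  [with W=2, P=3, R=12]  = 7
Without intervention: W = 3·S + 3·P - 4  [with S=6, P=3]  = 23; R = W·S  [with W=23, S=6]  = 138; V = -W - P + R  [with W=23, P=3, R=138]  = 112.
Change = 7 − 112 = -105.

-105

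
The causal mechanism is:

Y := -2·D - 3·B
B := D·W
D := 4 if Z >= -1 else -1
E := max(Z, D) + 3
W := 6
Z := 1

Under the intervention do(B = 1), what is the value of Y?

Intervening sets B = 1 and removes its equation (B := D·W).
D = 4 if Z >= -1 else -1  [with Z=1]  = 4
Y = -2·D - 3·B  [with D=4, B=1]  = -11

-11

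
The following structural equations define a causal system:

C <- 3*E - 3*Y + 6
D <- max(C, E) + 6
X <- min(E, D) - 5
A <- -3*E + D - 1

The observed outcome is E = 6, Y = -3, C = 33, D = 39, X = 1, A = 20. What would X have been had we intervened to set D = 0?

-5

Intervening sets D = 0 and removes its equation (D <- max(C, E) + 6).
X = min(E, D) - 5  [with E=6, D=0]  = -5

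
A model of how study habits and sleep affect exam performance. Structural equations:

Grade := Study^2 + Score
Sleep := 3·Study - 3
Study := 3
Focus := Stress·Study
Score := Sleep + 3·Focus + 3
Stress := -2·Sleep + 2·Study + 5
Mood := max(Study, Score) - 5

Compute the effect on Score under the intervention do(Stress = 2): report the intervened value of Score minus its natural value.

27

do(Stress=2) replaces the equation Stress := -2·Sleep + 2·Study + 5 with the constant Stress = 2.
Sleep = 3·Study - 3  [with Study=3]  = 6
Focus = Stress·Study  [with Stress=2, Study=3]  = 6
Score = Sleep + 3·Focus + 3  [with Sleep=6, Focus=6]  = 27
Without intervention: Sleep = 3·Study - 3  [with Study=3]  = 6; Stress = -2·Sleep + 2·Study + 5  [with Sleep=6, Study=3]  = -1; Focus = Stress·Study  [with Stress=-1, Study=3]  = -3; Score = Sleep + 3·Focus + 3  [with Sleep=6, Focus=-3]  = 0.
Change = 27 − 0 = 27.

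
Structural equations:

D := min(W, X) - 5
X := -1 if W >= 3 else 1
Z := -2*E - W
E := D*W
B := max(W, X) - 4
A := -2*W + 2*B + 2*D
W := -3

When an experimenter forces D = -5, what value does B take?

The intervention breaks the incoming arrows to D: D := min(W, X) - 5 no longer applies, and D = -5.
B is not downstream of the intervention, so its value is determined by the original equations.
X = -1 if W >= 3 else 1  [with W=-3]  = 1
B = max(W, X) - 4  [with W=-3, X=1]  = -3

-3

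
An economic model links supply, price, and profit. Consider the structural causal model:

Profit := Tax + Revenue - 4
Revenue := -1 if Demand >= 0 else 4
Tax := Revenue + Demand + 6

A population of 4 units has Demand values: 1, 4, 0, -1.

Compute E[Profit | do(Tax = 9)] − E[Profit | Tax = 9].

-1.25

Under do(Tax=9), Tax's equation is replaced by Tax=9 for every unit. Per-unit Profit: 4, 4, 4, 9. Mean = 5.25.
Observing Tax=9 restricts to units where Tax's equation naturally yields 9: Demand ∈ {4, -1}. In that subpopulation Profit = 4, 9, mean 6.5.
Difference = 5.25 − 6.5 = -1.25.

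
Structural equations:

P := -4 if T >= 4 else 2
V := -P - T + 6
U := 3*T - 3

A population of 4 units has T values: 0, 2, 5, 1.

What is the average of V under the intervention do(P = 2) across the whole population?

2

Under do(P=2), P's equation is replaced by P=2 for every unit. Per-unit V: 4, 2, -1, 3. Mean = 2.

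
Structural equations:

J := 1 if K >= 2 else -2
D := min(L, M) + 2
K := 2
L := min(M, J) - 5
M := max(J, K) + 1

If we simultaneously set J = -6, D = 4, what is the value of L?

-11

The joint intervention fixes J = -6, D = 4, removing each variable's own equation.
M = max(J, K) + 1  [with J=-6, K=2]  = 3
L = min(M, J) - 5  [with M=3, J=-6]  = -11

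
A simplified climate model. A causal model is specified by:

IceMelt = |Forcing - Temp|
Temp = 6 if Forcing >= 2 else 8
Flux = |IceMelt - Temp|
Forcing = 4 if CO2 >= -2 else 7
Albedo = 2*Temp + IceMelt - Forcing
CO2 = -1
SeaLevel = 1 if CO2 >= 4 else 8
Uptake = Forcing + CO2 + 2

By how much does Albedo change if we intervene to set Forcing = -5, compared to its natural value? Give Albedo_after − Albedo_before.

do(Forcing=-5) replaces the equation Forcing = 4 if CO2 >= -2 else 7 with the constant Forcing = -5.
Temp = 6 if Forcing >= 2 else 8  [with Forcing=-5]  = 8
IceMelt = |Forcing - Temp|  [with Forcing=-5, Temp=8]  = 13
Albedo = 2*Temp + IceMelt - Forcing  [with Temp=8, IceMelt=13, Forcing=-5]  = 34
Without intervention: Forcing = 4 if CO2 >= -2 else 7  [with CO2=-1]  = 4; Temp = 6 if Forcing >= 2 else 8  [with Forcing=4]  = 6; IceMelt = |Forcing - Temp|  [with Forcing=4, Temp=6]  = 2; Albedo = 2*Temp + IceMelt - Forcing  [with Temp=6, IceMelt=2, Forcing=4]  = 10.
Change = 34 − 10 = 24.

24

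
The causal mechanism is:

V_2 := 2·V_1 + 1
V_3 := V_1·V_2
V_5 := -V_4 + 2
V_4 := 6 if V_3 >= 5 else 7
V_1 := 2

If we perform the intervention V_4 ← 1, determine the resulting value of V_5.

1

Intervening sets V_4 = 1 and removes its equation (V_4 := 6 if V_3 >= 5 else 7).
V_5 = -V_4 + 2  [with V_4=1]  = 1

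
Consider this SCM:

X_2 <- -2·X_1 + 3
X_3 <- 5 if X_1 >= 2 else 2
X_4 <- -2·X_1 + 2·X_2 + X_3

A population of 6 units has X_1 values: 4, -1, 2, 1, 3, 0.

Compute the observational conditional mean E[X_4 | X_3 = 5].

-7

Conditioning on X_3=5 selects the 3 unit(s) with X_1 ∈ {4, 2, 3}. Their X_4 values: -13, -1, -7. Mean = -7.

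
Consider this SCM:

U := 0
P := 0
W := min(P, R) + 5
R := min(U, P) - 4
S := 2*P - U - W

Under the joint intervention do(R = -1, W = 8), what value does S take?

-8

Setting R = -1, W = 8 by intervention discards those variables' equations.
S = 2*P - U - W  [with P=0, U=0, W=8]  = -8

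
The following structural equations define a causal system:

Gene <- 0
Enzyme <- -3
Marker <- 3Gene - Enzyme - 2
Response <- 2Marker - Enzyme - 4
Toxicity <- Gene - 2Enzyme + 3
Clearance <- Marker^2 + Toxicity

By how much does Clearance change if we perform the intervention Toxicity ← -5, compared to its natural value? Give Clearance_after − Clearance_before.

-14

The intervention breaks the incoming arrows to Toxicity: Toxicity <- Gene - 2Enzyme + 3 no longer applies, and Toxicity = -5.
Marker = 3Gene - Enzyme - 2  [with Gene=0, Enzyme=-3]  = 1
Clearance = Marker^2 + Toxicity  [with Marker=1, Toxicity=-5]  = -4
Without intervention: Marker = 3Gene - Enzyme - 2  [with Gene=0, Enzyme=-3]  = 1; Toxicity = Gene - 2Enzyme + 3  [with Gene=0, Enzyme=-3]  = 9; Clearance = Marker^2 + Toxicity  [with Marker=1, Toxicity=9]  = 10.
Change = -4 − 10 = -14.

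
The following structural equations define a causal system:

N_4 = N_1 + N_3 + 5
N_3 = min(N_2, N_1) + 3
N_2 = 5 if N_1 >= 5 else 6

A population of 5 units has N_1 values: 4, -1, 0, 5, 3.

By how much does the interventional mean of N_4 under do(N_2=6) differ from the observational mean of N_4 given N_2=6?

1.4

The intervention sets N_2=6 in all 5 units regardless of N_1. Recomputing N_4 per unit gives 16, 6, 8, 18, 14; average 12.4.
Observing N_2=6 restricts to units where N_2's equation naturally yields 6: N_1 ∈ {4, -1, 0, 3}. In that subpopulation N_4 = 16, 6, 8, 14, mean 11.
Difference = 12.4 − 11 = 1.4.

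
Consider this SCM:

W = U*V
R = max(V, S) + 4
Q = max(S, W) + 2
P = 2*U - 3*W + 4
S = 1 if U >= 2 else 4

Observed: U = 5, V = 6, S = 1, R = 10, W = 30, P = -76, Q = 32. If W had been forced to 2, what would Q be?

4

Under do(W=2), the mechanism W = U*V is discarded; W is fixed at 2.
S = 1 if U >= 2 else 4  [with U=5]  = 1
Q = max(S, W) + 2  [with S=1, W=2]  = 4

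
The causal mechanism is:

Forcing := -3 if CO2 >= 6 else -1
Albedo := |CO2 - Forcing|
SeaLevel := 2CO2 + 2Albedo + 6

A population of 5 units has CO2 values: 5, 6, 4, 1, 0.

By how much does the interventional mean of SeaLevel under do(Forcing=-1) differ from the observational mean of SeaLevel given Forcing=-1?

2.8

Under do(Forcing=-1), Forcing's equation is replaced by Forcing=-1 for every unit. Per-unit SeaLevel: 28, 32, 24, 12, 8. Mean = 20.8.
Observing Forcing=-1 restricts to units where Forcing's equation naturally yields -1: CO2 ∈ {5, 4, 1, 0}. In that subpopulation SeaLevel = 28, 24, 12, 8, mean 18.
Difference = 20.8 − 18 = 2.8.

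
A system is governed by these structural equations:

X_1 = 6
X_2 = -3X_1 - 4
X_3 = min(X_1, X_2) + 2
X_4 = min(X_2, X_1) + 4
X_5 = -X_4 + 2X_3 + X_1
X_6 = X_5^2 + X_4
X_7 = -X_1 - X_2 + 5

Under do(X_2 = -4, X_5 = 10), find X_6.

100

Setting X_2 = -4, X_5 = 10 by intervention discards those variables' equations.
X_4 = min(X_2, X_1) + 4  [with X_2=-4, X_1=6]  = 0
X_6 = X_5^2 + X_4  [with X_5=10, X_4=0]  = 100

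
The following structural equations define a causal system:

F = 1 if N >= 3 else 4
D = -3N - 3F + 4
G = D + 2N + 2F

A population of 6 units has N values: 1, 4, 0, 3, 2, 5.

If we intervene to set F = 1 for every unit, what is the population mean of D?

-6.5

Under do(F=1), F's equation is replaced by F=1 for every unit. Per-unit D: -2, -11, 1, -8, -5, -14. Mean = -6.5.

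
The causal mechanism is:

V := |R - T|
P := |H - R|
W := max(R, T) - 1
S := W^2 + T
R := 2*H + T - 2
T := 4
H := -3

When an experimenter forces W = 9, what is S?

85

Intervening sets W = 9 and removes its equation (W := max(R, T) - 1).
S = W^2 + T  [with W=9, T=4]  = 85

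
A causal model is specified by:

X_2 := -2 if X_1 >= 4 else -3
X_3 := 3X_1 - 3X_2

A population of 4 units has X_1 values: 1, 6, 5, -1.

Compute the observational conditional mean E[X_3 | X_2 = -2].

22.5

Observing X_2=-2 restricts to units where X_2's equation naturally yields -2: X_1 ∈ {6, 5}. In that subpopulation X_3 = 24, 21, mean 22.5.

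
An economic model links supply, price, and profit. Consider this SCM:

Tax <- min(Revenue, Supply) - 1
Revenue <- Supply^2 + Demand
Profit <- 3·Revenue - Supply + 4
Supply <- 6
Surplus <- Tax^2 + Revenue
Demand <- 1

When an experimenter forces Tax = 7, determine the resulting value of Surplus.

86

Under do(Tax=7), the mechanism Tax <- min(Revenue, Supply) - 1 is discarded; Tax is fixed at 7.
Revenue = Supply^2 + Demand  [with Supply=6, Demand=1]  = 37
Surplus = Tax^2 + Revenue  [with Tax=7, Revenue=37]  = 86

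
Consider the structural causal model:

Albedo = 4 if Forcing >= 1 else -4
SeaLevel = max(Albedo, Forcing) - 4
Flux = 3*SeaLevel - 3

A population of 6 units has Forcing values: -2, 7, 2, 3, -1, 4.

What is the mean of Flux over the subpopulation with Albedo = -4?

E[Flux|Albedo=-4] averages over only the 2 units with Albedo=-4 (Forcing = -2, -1): Flux = -21, -18, mean -19.5.

-19.5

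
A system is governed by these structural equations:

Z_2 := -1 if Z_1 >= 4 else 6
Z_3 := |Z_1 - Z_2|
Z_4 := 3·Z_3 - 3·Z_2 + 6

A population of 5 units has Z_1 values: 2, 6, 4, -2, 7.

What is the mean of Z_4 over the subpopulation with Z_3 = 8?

Observing Z_3=8 restricts to units where Z_3's equation naturally yields 8: Z_1 ∈ {-2, 7}. In that subpopulation Z_4 = 12, 33, mean 22.5.

22.5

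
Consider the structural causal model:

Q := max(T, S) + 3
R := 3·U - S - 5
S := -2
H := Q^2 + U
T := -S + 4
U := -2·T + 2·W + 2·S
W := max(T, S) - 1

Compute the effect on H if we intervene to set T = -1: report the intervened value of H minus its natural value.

Under do(T=-1), the mechanism T := -S + 4 is discarded; T is fixed at -1.
W = max(T, S) - 1  [with T=-1, S=-2]  = -2
U = -2·T + 2·W + 2·S  [with T=-1, W=-2, S=-2]  = -6
Q = max(T, S) + 3  [with T=-1, S=-2]  = 2
H = Q^2 + U  [with Q=2, U=-6]  = -2
Without intervention: T = -S + 4  [with S=-2]  = 6; W = max(T, S) - 1  [with T=6, S=-2]  = 5; U = -2·T + 2·W + 2·S  [with T=6, W=5, S=-2]  = -6; Q = max(T, S) + 3  [with T=6, S=-2]  = 9; H = Q^2 + U  [with Q=9, U=-6]  = 75.
Change = -2 − 75 = -77.

-77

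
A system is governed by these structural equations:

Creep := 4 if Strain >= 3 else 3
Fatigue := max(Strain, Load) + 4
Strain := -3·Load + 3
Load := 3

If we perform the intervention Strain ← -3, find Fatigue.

7

Under do(Strain=-3), the mechanism Strain := -3·Load + 3 is discarded; Strain is fixed at -3.
Fatigue = max(Strain, Load) + 4  [with Strain=-3, Load=3]  = 7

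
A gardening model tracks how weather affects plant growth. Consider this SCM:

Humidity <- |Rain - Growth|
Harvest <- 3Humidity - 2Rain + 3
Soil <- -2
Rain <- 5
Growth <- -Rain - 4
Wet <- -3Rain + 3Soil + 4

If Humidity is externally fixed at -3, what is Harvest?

-16

The intervention breaks the incoming arrows to Humidity: Humidity <- |Rain - Growth| no longer applies, and Humidity = -3.
Harvest = 3Humidity - 2Rain + 3  [with Humidity=-3, Rain=5]  = -16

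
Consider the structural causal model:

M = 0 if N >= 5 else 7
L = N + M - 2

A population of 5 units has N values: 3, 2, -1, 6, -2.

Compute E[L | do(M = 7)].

6.6

do(M=7) breaks M's dependence on N. With M=7 fixed, L across the units is 8, 7, 4, 11, 3, mean 6.6.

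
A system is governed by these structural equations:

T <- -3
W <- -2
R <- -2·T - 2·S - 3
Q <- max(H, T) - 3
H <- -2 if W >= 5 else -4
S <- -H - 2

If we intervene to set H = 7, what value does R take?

21

do(H=7) replaces the equation H <- -2 if W >= 5 else -4 with the constant H = 7.
S = -H - 2  [with H=7]  = -9
R = -2·T - 2·S - 3  [with T=-3, S=-9]  = 21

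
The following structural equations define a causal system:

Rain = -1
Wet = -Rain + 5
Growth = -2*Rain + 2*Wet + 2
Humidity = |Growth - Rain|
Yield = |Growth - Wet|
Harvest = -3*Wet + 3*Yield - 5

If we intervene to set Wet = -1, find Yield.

3

do(Wet=-1) replaces the equation Wet = -Rain + 5 with the constant Wet = -1.
Growth = -2*Rain + 2*Wet + 2  [with Rain=-1, Wet=-1]  = 2
Yield = |Growth - Wet|  [with Growth=2, Wet=-1]  = 3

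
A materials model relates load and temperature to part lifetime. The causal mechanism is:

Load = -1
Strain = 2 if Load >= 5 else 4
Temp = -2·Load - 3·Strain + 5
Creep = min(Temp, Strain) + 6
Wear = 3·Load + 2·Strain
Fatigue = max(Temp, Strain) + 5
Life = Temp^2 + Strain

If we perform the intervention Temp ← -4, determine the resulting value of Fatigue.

The intervention breaks the incoming arrows to Temp: Temp = -2·Load - 3·Strain + 5 no longer applies, and Temp = -4.
Strain = 2 if Load >= 5 else 4  [with Load=-1]  = 4
Fatigue = max(Temp, Strain) + 5  [with Temp=-4, Strain=4]  = 9

9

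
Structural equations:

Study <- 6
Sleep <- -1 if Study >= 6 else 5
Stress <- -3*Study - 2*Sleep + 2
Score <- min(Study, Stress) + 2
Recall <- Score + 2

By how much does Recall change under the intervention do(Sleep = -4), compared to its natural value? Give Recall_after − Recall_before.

6

do(Sleep=-4) replaces the equation Sleep <- -1 if Study >= 6 else 5 with the constant Sleep = -4.
Stress = -3*Study - 2*Sleep + 2  [with Study=6, Sleep=-4]  = -8
Score = min(Study, Stress) + 2  [with Study=6, Stress=-8]  = -6
Recall = Score + 2  [with Score=-6]  = -4
Without intervention: Sleep = -1 if Study >= 6 else 5  [with Study=6]  = -1; Stress = -3*Study - 2*Sleep + 2  [with Study=6, Sleep=-1]  = -14; Score = min(Study, Stress) + 2  [with Study=6, Stress=-14]  = -12; Recall = Score + 2  [with Score=-12]  = -10.
Change = -4 − (-10) = 6.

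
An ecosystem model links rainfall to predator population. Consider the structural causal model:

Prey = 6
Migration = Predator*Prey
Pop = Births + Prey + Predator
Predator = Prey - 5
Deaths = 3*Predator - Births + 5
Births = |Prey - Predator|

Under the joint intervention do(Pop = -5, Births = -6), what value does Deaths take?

Under do(Pop = -5, Births = -6), each intervened variable's structural equation is replaced by its fixed value.
Predator = Prey - 5  [with Prey=6]  = 1
Deaths = 3*Predator - Births + 5  [with Predator=1, Births=-6]  = 14

14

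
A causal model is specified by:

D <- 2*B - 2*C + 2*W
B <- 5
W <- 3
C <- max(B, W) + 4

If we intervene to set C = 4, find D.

8

The intervention breaks the incoming arrows to C: C <- max(B, W) + 4 no longer applies, and C = 4.
D = 2*B - 2*C + 2*W  [with B=5, C=4, W=3]  = 8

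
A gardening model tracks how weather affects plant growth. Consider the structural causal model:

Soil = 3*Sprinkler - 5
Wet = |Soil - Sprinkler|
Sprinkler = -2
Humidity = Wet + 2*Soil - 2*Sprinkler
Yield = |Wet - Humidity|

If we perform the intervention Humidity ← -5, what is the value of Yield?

Intervening sets Humidity = -5 and removes its equation (Humidity = Wet + 2*Soil - 2*Sprinkler).
Soil = 3*Sprinkler - 5  [with Sprinkler=-2]  = -11
Wet = |Soil - Sprinkler|  [with Soil=-11, Sprinkler=-2]  = 9
Yield = |Wet - Humidity|  [with Wet=9, Humidity=-5]  = 14

14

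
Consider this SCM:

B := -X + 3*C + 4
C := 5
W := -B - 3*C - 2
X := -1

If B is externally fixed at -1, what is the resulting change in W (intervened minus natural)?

The intervention breaks the incoming arrows to B: B := -X + 3*C + 4 no longer applies, and B = -1.
W = -B - 3*C - 2  [with B=-1, C=5]  = -16
Without intervention: B = -X + 3*C + 4  [with X=-1, C=5]  = 20; W = -B - 3*C - 2  [with B=20, C=5]  = -37.
Change = -16 − (-37) = 21.

21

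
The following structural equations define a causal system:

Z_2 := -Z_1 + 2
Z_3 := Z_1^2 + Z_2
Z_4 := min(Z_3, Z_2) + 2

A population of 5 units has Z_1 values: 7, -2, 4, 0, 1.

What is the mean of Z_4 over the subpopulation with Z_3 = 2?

3.5

E[Z_4|Z_3=2] averages over only the 2 units with Z_3=2 (Z_1 = 0, 1): Z_4 = 4, 3, mean 3.5.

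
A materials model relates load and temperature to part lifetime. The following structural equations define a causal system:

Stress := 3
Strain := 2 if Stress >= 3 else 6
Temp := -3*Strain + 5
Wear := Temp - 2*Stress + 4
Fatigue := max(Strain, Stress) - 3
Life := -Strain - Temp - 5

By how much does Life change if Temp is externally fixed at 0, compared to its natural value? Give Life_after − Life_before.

-1

The intervention breaks the incoming arrows to Temp: Temp := -3*Strain + 5 no longer applies, and Temp = 0.
Strain = 2 if Stress >= 3 else 6  [with Stress=3]  = 2
Life = -Strain - Temp - 5  [with Strain=2, Temp=0]  = -7
Without intervention: Strain = 2 if Stress >= 3 else 6  [with Stress=3]  = 2; Temp = -3*Strain + 5  [with Strain=2]  = -1; Life = -Strain - Temp - 5  [with Strain=2, Temp=-1]  = -6.
Change = -7 − (-6) = -1.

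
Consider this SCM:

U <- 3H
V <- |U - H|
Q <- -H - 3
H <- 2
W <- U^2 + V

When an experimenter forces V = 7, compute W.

43

Intervening sets V = 7 and removes its equation (V <- |U - H|).
U = 3H  [with H=2]  = 6
W = U^2 + V  [with U=6, V=7]  = 43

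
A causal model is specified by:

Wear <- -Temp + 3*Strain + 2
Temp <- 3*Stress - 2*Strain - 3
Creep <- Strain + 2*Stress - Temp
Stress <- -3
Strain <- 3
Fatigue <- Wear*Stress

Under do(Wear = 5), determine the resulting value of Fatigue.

The intervention breaks the incoming arrows to Wear: Wear <- -Temp + 3*Strain + 2 no longer applies, and Wear = 5.
Fatigue = Wear*Stress  [with Wear=5, Stress=-3]  = -15

-15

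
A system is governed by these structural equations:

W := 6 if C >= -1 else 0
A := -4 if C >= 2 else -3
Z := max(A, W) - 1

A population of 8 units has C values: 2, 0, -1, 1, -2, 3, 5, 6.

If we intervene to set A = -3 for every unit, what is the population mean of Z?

The intervention sets A=-3 in all 8 units regardless of C. Recomputing Z per unit gives 5, 5, 5, 5, -1, 5, 5, 5; average 4.25.

4.25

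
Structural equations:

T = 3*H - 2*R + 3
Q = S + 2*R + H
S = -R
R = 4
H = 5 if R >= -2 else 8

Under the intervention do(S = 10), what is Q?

do(S=10) replaces the equation S = -R with the constant S = 10.
H = 5 if R >= -2 else 8  [with R=4]  = 5
Q = S + 2*R + H  [with S=10, R=4, H=5]  = 23

23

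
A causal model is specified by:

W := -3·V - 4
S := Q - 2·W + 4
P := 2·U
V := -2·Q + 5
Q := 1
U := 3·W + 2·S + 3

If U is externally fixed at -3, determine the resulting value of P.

-6

The intervention breaks the incoming arrows to U: U := 3·W + 2·S + 3 no longer applies, and U = -3.
P = 2·U  [with U=-3]  = -6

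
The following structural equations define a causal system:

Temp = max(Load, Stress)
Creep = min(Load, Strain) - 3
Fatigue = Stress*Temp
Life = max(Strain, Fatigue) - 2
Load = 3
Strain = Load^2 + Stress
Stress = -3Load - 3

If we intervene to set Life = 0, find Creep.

-6

The intervention breaks the incoming arrows to Life: Life = max(Strain, Fatigue) - 2 no longer applies, and Life = 0.
Creep is not downstream of the intervention, so its value is determined by the original equations.
Stress = -3Load - 3  [with Load=3]  = -12
Strain = Load^2 + Stress  [with Load=3, Stress=-12]  = -3
Creep = min(Load, Strain) - 3  [with Load=3, Strain=-3]  = -6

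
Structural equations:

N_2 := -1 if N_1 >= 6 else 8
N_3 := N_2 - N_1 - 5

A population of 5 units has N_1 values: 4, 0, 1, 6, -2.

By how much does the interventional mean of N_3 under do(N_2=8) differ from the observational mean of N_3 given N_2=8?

-1.05

Under do(N_2=8), N_2's equation is replaced by N_2=8 for every unit. Per-unit N_3: -1, 3, 2, -3, 5. Mean = 1.2.
Observing N_2=8 restricts to units where N_2's equation naturally yields 8: N_1 ∈ {4, 0, 1, -2}. In that subpopulation N_3 = -1, 3, 2, 5, mean 2.25.
Difference = 1.2 − 2.25 = -1.05.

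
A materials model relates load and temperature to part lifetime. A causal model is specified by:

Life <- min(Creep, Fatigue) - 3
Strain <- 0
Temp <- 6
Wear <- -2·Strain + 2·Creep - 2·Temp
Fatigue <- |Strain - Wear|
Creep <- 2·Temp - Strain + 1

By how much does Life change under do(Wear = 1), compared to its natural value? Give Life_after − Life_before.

Under do(Wear=1), the mechanism Wear <- -2·Strain + 2·Creep - 2·Temp is discarded; Wear is fixed at 1.
Creep = 2·Temp - Strain + 1  [with Temp=6, Strain=0]  = 13
Fatigue = |Strain - Wear|  [with Strain=0, Wear=1]  = 1
Life = min(Creep, Fatigue) - 3  [with Creep=13, Fatigue=1]  = -2
Without intervention: Creep = 2·Temp - Strain + 1  [with Temp=6, Strain=0]  = 13; Wear = -2·Strain + 2·Creep - 2·Temp  [with Strain=0, Creep=13, Temp=6]  = 14; Fatigue = |Strain - Wear|  [with Strain=0, Wear=14]  = 14; Life = min(Creep, Fatigue) - 3  [with Creep=13, Fatigue=14]  = 10.
Change = -2 − 10 = -12.

-12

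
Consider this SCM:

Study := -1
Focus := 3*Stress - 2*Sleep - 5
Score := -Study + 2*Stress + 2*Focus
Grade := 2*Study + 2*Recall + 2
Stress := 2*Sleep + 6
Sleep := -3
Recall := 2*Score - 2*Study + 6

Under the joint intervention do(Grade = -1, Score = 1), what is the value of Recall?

Setting Grade = -1, Score = 1 by intervention discards those variables' equations.
Recall = 2*Score - 2*Study + 6  [with Score=1, Study=-1]  = 10

10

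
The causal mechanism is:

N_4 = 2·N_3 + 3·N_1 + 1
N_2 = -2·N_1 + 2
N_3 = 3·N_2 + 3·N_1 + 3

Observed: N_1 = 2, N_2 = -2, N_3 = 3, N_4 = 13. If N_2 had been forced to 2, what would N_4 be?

Under do(N_2=2), the mechanism N_2 = -2·N_1 + 2 is discarded; N_2 is fixed at 2.
N_3 = 3·N_2 + 3·N_1 + 3  [with N_2=2, N_1=2]  = 15
N_4 = 2·N_3 + 3·N_1 + 1  [with N_3=15, N_1=2]  = 37

37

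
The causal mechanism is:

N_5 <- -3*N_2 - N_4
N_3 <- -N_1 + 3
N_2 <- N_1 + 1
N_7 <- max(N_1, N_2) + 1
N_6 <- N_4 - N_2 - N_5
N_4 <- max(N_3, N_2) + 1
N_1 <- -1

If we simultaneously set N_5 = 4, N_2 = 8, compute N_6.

-3

The joint intervention fixes N_5 = 4, N_2 = 8, removing each variable's own equation.
N_3 = -N_1 + 3  [with N_1=-1]  = 4
N_4 = max(N_3, N_2) + 1  [with N_3=4, N_2=8]  = 9
N_6 = N_4 - N_2 - N_5  [with N_4=9, N_2=8, N_5=4]  = -3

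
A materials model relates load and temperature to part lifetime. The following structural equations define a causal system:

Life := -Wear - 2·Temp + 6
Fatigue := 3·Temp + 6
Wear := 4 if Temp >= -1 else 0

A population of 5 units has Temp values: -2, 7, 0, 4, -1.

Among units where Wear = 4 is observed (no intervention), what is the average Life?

Observing Wear=4 restricts to units where Wear's equation naturally yields 4: Temp ∈ {7, 0, 4, -1}. In that subpopulation Life = -12, 2, -6, 4, mean -3.

-3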